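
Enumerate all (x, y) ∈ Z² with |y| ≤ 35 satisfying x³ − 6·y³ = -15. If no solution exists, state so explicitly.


The equation is x³ - 6y³ = -15. For fixed y, x³ = 6·y³ − 15, so a solution requires the RHS to be a perfect cube.
Strategy: iterate y from -35 to 35, compute RHS = 6·y³ − 15, and check whether it is a (positive or negative) perfect cube.
Check small values of y:
  y = 0: RHS = -15 is not a perfect cube.
  y = 1: RHS = -9 is not a perfect cube.
  y = -1: RHS = -21 is not a perfect cube.
  y = 2: RHS = 33 is not a perfect cube.
  y = -2: RHS = -63 is not a perfect cube.
  y = 3: RHS = 147 is not a perfect cube.
  y = -3: RHS = -177 is not a perfect cube.
Continuing the search up to |y| = 35 finds no solutions either.
No (x, y) in the scanned range satisfies the equation.

No integer solutions with |y| ≤ 35.


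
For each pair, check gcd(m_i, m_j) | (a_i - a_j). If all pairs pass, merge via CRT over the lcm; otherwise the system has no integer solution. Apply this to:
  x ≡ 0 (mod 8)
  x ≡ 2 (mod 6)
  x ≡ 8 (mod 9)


Moduli 8, 6, 9 are not pairwise coprime, so CRT works modulo lcm(m_i) when all pairwise compatibility conditions hold.
Pairwise compatibility: gcd(m_i, m_j) must divide a_i - a_j for every pair.
Merge one congruence at a time:
  Start: x ≡ 0 (mod 8).
  Combine with x ≡ 2 (mod 6): gcd(8, 6) = 2; 2 - 0 = 2, which IS divisible by 2, so compatible.
    Write x = 0 + 8·t and substitute into x ≡ 2 (mod 6): 8·t ≡ 2 − 0 = 2 (mod 6).
    Divide the congruence (and modulus) by g = 2: 4·t ≡ 1 (mod 3).
    Reduce coefficients mod 3: 1·t ≡ 1 (mod 3).
    So t ≡ 1 (mod 3).
    Then x = 0 + 8·1 = 8, valid modulo lcm(8, 6) = 24: x ≡ 8 (mod 24).
  Combine with x ≡ 8 (mod 9): gcd(24, 9) = 3; 8 - 8 = 0, which IS divisible by 3, so compatible.
    Write x = 8 + 24·t and substitute into x ≡ 8 (mod 9): 24·t ≡ 8 − 8 = 0 (mod 9).
    Divide the congruence (and modulus) by g = 3: 8·t ≡ 0 (mod 3).
    Reduce coefficients mod 3: 2·t ≡ 0 (mod 3).
    The inverse of 2 mod 3 is 2 (since 2·2 = 4 = 1·3 + 1), so t ≡ 2·0 = 0 ≡ 0 (mod 3).
    Then x = 8 + 24·0 = 8, valid modulo lcm(24, 9) = 72: x ≡ 8 (mod 72).
Verify: 8 mod 8 = 0, 8 mod 6 = 2, 8 mod 9 = 8.

x ≡ 8 (mod 72).


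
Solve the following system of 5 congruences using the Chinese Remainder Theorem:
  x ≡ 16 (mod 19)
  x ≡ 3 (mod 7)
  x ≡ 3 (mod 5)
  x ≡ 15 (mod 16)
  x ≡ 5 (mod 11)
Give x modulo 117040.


Product of moduli M = 19 · 7 · 5 · 16 · 11 = 117040.
Merge one congruence at a time:
  Start: x ≡ 16 (mod 19).
  Combine with x ≡ 3 (mod 7); new modulus lcm = 133.
    Write x = 16 + 19·t and substitute into x ≡ 3 (mod 7): 19·t ≡ 3 − 16 = -13 (mod 7).
    Reduce coefficients mod 7: 5·t ≡ 1 (mod 7).
    The inverse of 5 mod 7 is 3 (since 5·3 = 15 = 2·7 + 1), so t ≡ 3·1 = 3 ≡ 3 (mod 7).
    Then x = 16 + 19·3 = 73, valid modulo lcm(19, 7) = 133: x ≡ 73 (mod 133).
  Combine with x ≡ 3 (mod 5); new modulus lcm = 665.
    Write x = 73 + 133·t and substitute into x ≡ 3 (mod 5): 133·t ≡ 3 − 73 = -70 (mod 5).
    Reduce coefficients mod 5: 3·t ≡ 0 (mod 5).
    The inverse of 3 mod 5 is 2 (since 3·2 = 6 = 1·5 + 1), so t ≡ 2·0 = 0 ≡ 0 (mod 5).
    Then x = 73 + 133·0 = 73, valid modulo lcm(133, 5) = 665: x ≡ 73 (mod 665).
  Combine with x ≡ 15 (mod 16); new modulus lcm = 10640.
    Write x = 73 + 665·t and substitute into x ≡ 15 (mod 16): 665·t ≡ 15 − 73 = -58 (mod 16).
    Reduce coefficients mod 16: 9·t ≡ 6 (mod 16).
    The inverse of 9 mod 16 is 9 (since 9·9 = 81 = 5·16 + 1), so t ≡ 9·6 = 54 ≡ 6 (mod 16).
    Then x = 73 + 665·6 = 4063, valid modulo lcm(665, 16) = 10640: x ≡ 4063 (mod 10640).
  Combine with x ≡ 5 (mod 11); new modulus lcm = 117040.
    Write x = 4063 + 10640·t and substitute into x ≡ 5 (mod 11): 10640·t ≡ 5 − 4063 = -4058 (mod 11).
    Reduce coefficients mod 11: 3·t ≡ 1 (mod 11).
    The inverse of 3 mod 11 is 4 (since 3·4 = 12 = 1·11 + 1), so t ≡ 4·1 = 4 ≡ 4 (mod 11).
    Then x = 4063 + 10640·4 = 46623, valid modulo lcm(10640, 11) = 117040: x ≡ 46623 (mod 117040).
Verify against each original: 46623 mod 19 = 16, 46623 mod 7 = 3, 46623 mod 5 = 3, 46623 mod 16 = 15, 46623 mod 11 = 5.

x ≡ 46623 (mod 117040).


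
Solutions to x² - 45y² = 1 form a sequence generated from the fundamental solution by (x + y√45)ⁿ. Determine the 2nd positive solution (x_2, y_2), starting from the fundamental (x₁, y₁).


Step 1: Find the fundamental solution (x₁, y₁) of x² - 45y² = 1.
  Expand √45 as a continued fraction. a₀ = ⌊√45⌋ = 6; iterate m_{k+1} = d_k·a_k − m_k, d_{k+1} = (45 − m_{k+1}²)/d_k, a_{k+1} = ⌊(a₀ + m_{k+1})/d_{k+1}⌋ (starting m₀ = 0, d₀ = 1), with convergents p_k = a_k·p_{k-1} + p_{k-2}, q_k = a_k·q_{k-1} + q_{k-2} (p₋₁ = 1, q₋₁ = 0):
  k = 0: a₀ = 6; p₀/q₀ = 6/1; p₀² − 45·q₀² = 36 − 45 = -9.
  k = 1: m = 6, d = 9, a = ⌊(6 + 6)/9⌋ = 1; p/q = (1·6 + 1)/(1·1 + 0) = 7/1; p² − 45·q² = 49 − 45 = 4.
  k = 2: m = 3, d = 4, a = ⌊(6 + 3)/4⌋ = 2; p/q = (2·7 + 6)/(2·1 + 1) = 20/3; p² − 45·q² = 400 − 405 = -5.
  k = 3: m = 5, d = 5, a = ⌊(6 + 5)/5⌋ = 2; p/q = (2·20 + 7)/(2·3 + 1) = 47/7; p² − 45·q² = 2209 − 2205 = 4.
  k = 4: m = 5, d = 4, a = ⌊(6 + 5)/4⌋ = 2; p/q = (2·47 + 20)/(2·7 + 3) = 114/17; p² − 45·q² = 12996 − 13005 = -9.
  k = 5: m = 3, d = 9, a = ⌊(6 + 3)/9⌋ = 1; p/q = (1·114 + 47)/(1·17 + 7) = 161/24; p² − 45·q² = 25921 − 25920 = 1.
  The first convergent with p² − 45·q² = 1 gives the fundamental solution (x₁, y₁) = (161, 24).
Step 2: Apply the recurrence (x_{n+1}, y_{n+1}) = (x₁x_n + 45y₁y_n, x₁y_n + y₁x_n) repeatedly.
  From (x_1, y_1) = (161, 24): x_2 = 161·161 + 45·24·24 = 51841; y_2 = 161·24 + 24·161 = 7728.
Step 3: Verify x_2² - 45·y_2² = 2687489281 - 2687489280 = 1 (should be 1). ✓

(x_1, y_1) = (161, 24); (x_2, y_2) = (51841, 7728).


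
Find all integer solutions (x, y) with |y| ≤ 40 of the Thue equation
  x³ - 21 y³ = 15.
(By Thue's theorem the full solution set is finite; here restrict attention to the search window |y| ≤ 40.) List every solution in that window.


The equation is x³ - 21y³ = 15. For fixed y, x³ = 21·y³ + 15, so a solution requires the RHS to be a perfect cube.
Strategy: iterate y from -40 to 40, compute RHS = 21·y³ + 15, and check whether it is a (positive or negative) perfect cube.
Check small values of y:
  y = 0: RHS = 15 is not a perfect cube.
  y = 1: RHS = 36 is not a perfect cube.
  y = -1: RHS = -6 is not a perfect cube.
  y = 2: RHS = 183 is not a perfect cube.
  y = -2: RHS = -153 is not a perfect cube.
  y = 3: RHS = 582 is not a perfect cube.
  y = -3: RHS = -552 is not a perfect cube.
Continuing the search up to |y| = 40 finds no solutions either.
No (x, y) in the scanned range satisfies the equation.

No integer solutions with |y| ≤ 40.


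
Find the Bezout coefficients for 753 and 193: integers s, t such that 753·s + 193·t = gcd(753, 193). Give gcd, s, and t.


Euclidean algorithm on (753, 193) — divide until remainder is 0:
  753 = 3 · 193 + 174
  193 = 1 · 174 + 19
  174 = 9 · 19 + 3
  19 = 6 · 3 + 1
  3 = 3 · 1 + 0
gcd(753, 193) = 1.
Track Bezout coefficients alongside the remainders: start with r₀ = 753 = a·1 + b·0 (s = 1, t = 0) and r₁ = 193 = a·0 + b·1 (s = 0, t = 1); each new remainder r_{k+1} = r_{k-1} − q_k·r_k inherits s_{k+1} = s_{k-1} − q_k·s_k, t_{k+1} = t_{k-1} − q_k·t_k, so r_k = a·s_k + b·t_k at every step:
  q = 3: r = 174, s = 1 − 3·0 = 1, t = 0 − 3·1 = -3  (check: 753·1 + 193·(-3) = 174)
  q = 1: r = 19, s = 0 − 1·1 = -1, t = 1 − 1·(-3) = 4  (check: 753·(-1) + 193·4 = 19)
  q = 9: r = 3, s = 1 − 9·(-1) = 10, t = -3 − 9·4 = -39  (check: 753·10 + 193·(-39) = 3)
  q = 6: r = 1, s = -1 − 6·10 = -61, t = 4 − 6·(-39) = 238  (check: 753·(-61) + 193·238 = 1)
The row with r = 1 (the gcd) gives the Bezout coefficients s = -61, t = 238.
Result: 753 · (-61) + 193 · (238) = 1.

gcd(753, 193) = 1; s = -61, t = 238 (check: 753·(-61) + 193·238 = 1).


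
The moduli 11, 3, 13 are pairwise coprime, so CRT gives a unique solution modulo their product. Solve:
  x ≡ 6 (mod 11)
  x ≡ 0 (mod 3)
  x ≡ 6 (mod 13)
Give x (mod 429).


Moduli 11, 3, 13 are pairwise coprime; by CRT there is a unique solution modulo M = 11 · 3 · 13 = 429.
Solve pairwise, accumulating the modulus:
  Start with x ≡ 6 (mod 11).
  Combine with x ≡ 0 (mod 3): since gcd(11, 3) = 1, we get a unique residue mod 33.
    Write x = 6 + 11·t and substitute into x ≡ 0 (mod 3): 11·t ≡ 0 − 6 = -6 (mod 3).
    Reduce coefficients mod 3: 2·t ≡ 0 (mod 3).
    The inverse of 2 mod 3 is 2 (since 2·2 = 4 = 1·3 + 1), so t ≡ 2·0 = 0 ≡ 0 (mod 3).
    Then x = 6 + 11·0 = 6, valid modulo lcm(11, 3) = 33: x ≡ 6 (mod 33).
  Combine with x ≡ 6 (mod 13): since gcd(33, 13) = 1, we get a unique residue mod 429.
    Write x = 6 + 33·t and substitute into x ≡ 6 (mod 13): 33·t ≡ 6 − 6 = 0 (mod 13).
    Reduce coefficients mod 13: 7·t ≡ 0 (mod 13).
    The inverse of 7 mod 13 is 2 (since 7·2 = 14 = 1·13 + 1), so t ≡ 2·0 = 0 ≡ 0 (mod 13).
    Then x = 6 + 33·0 = 6, valid modulo lcm(33, 13) = 429: x ≡ 6 (mod 429).
Verify: 6 mod 11 = 6 ✓, 6 mod 3 = 0 ✓, 6 mod 13 = 6 ✓.

x ≡ 6 (mod 429).


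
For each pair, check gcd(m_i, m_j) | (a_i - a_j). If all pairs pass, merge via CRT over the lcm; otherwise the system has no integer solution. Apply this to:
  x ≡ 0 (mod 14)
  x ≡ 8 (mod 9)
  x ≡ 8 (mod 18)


Moduli 14, 9, 18 are not pairwise coprime, so CRT works modulo lcm(m_i) when all pairwise compatibility conditions hold.
Pairwise compatibility: gcd(m_i, m_j) must divide a_i - a_j for every pair.
Merge one congruence at a time:
  Start: x ≡ 0 (mod 14).
  Combine with x ≡ 8 (mod 9): gcd(14, 9) = 1; 8 - 0 = 8, which IS divisible by 1, so compatible.
    Write x = 0 + 14·t and substitute into x ≡ 8 (mod 9): 14·t ≡ 8 − 0 = 8 (mod 9).
    Reduce coefficients mod 9: 5·t ≡ 8 (mod 9).
    The inverse of 5 mod 9 is 2 (since 5·2 = 10 = 1·9 + 1), so t ≡ 2·8 = 16 ≡ 7 (mod 9).
    Then x = 0 + 14·7 = 98, valid modulo lcm(14, 9) = 126: x ≡ 98 (mod 126).
  Combine with x ≡ 8 (mod 18): gcd(126, 18) = 18; 8 - 98 = -90, which IS divisible by 18, so compatible.
    Write x = 98 + 126·t and substitute into x ≡ 8 (mod 18): 126·t ≡ 8 − 98 = -90 (mod 18).
    Divide the congruence (and modulus) by g = 18: 7·t ≡ -5 (mod 1).
    Modulo 1 every t works; take t = 0.
    Then x = 98 + 126·0 = 98, valid modulo lcm(126, 18) = 126: x ≡ 98 (mod 126).
Verify: 98 mod 14 = 0, 98 mod 9 = 8, 98 mod 18 = 8.

x ≡ 98 (mod 126).


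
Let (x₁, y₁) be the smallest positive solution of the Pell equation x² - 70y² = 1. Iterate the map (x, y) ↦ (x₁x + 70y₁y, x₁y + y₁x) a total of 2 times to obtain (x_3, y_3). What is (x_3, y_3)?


Step 1: Find the fundamental solution (x₁, y₁) of x² - 70y² = 1.
  Expand √70 as a continued fraction. a₀ = ⌊√70⌋ = 8; iterate m_{k+1} = d_k·a_k − m_k, d_{k+1} = (70 − m_{k+1}²)/d_k, a_{k+1} = ⌊(a₀ + m_{k+1})/d_{k+1}⌋ (starting m₀ = 0, d₀ = 1), with convergents p_k = a_k·p_{k-1} + p_{k-2}, q_k = a_k·q_{k-1} + q_{k-2} (p₋₁ = 1, q₋₁ = 0):
  k = 0: a₀ = 8; p₀/q₀ = 8/1; p₀² − 70·q₀² = 64 − 70 = -6.
  k = 1: m = 8, d = 6, a = ⌊(8 + 8)/6⌋ = 2; p/q = (2·8 + 1)/(2·1 + 0) = 17/2; p² − 70·q² = 289 − 280 = 9.
  k = 2: m = 4, d = 9, a = ⌊(8 + 4)/9⌋ = 1; p/q = (1·17 + 8)/(1·2 + 1) = 25/3; p² − 70·q² = 625 − 630 = -5.
  k = 3: m = 5, d = 5, a = ⌊(8 + 5)/5⌋ = 2; p/q = (2·25 + 17)/(2·3 + 2) = 67/8; p² − 70·q² = 4489 − 4480 = 9.
  k = 4: m = 5, d = 9, a = ⌊(8 + 5)/9⌋ = 1; p/q = (1·67 + 25)/(1·8 + 3) = 92/11; p² − 70·q² = 8464 − 8470 = -6.
  k = 5: m = 4, d = 6, a = ⌊(8 + 4)/6⌋ = 2; p/q = (2·92 + 67)/(2·11 + 8) = 251/30; p² − 70·q² = 63001 − 63000 = 1.
  The first convergent with p² − 70·q² = 1 gives the fundamental solution (x₁, y₁) = (251, 30).
Step 2: Apply the recurrence (x_{n+1}, y_{n+1}) = (x₁x_n + 70y₁y_n, x₁y_n + y₁x_n) repeatedly.
  From (x_1, y_1) = (251, 30): x_2 = 251·251 + 70·30·30 = 126001; y_2 = 251·30 + 30·251 = 15060.
  From (x_2, y_2) = (126001, 15060): x_3 = 251·126001 + 70·30·15060 = 63252251; y_3 = 251·15060 + 30·126001 = 7560090.
Step 3: Verify x_3² - 70·y_3² = 4000847256567001 - 4000847256567000 = 1 (should be 1). ✓

(x_1, y_1) = (251, 30); (x_3, y_3) = (63252251, 7560090).


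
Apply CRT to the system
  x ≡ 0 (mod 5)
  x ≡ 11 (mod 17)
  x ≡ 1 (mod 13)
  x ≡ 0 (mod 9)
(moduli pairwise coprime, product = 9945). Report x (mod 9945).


Product of moduli M = 5 · 17 · 13 · 9 = 9945.
Merge one congruence at a time:
  Start: x ≡ 0 (mod 5).
  Combine with x ≡ 11 (mod 17); new modulus lcm = 85.
    Write x = 0 + 5·t and substitute into x ≡ 11 (mod 17): 5·t ≡ 11 − 0 = 11 (mod 17).
    The inverse of 5 mod 17 is 7 (since 5·7 = 35 = 2·17 + 1), so t ≡ 7·11 = 77 ≡ 9 (mod 17).
    Then x = 0 + 5·9 = 45, valid modulo lcm(5, 17) = 85: x ≡ 45 (mod 85).
  Combine with x ≡ 1 (mod 13); new modulus lcm = 1105.
    Write x = 45 + 85·t and substitute into x ≡ 1 (mod 13): 85·t ≡ 1 − 45 = -44 (mod 13).
    Reduce coefficients mod 13: 7·t ≡ 8 (mod 13).
    The inverse of 7 mod 13 is 2 (since 7·2 = 14 = 1·13 + 1), so t ≡ 2·8 = 16 ≡ 3 (mod 13).
    Then x = 45 + 85·3 = 300, valid modulo lcm(85, 13) = 1105: x ≡ 300 (mod 1105).
  Combine with x ≡ 0 (mod 9); new modulus lcm = 9945.
    Write x = 300 + 1105·t and substitute into x ≡ 0 (mod 9): 1105·t ≡ 0 − 300 = -300 (mod 9).
    Reduce coefficients mod 9: 7·t ≡ 6 (mod 9).
    The inverse of 7 mod 9 is 4 (since 7·4 = 28 = 3·9 + 1), so t ≡ 4·6 = 24 ≡ 6 (mod 9).
    Then x = 300 + 1105·6 = 6930, valid modulo lcm(1105, 9) = 9945: x ≡ 6930 (mod 9945).
Verify against each original: 6930 mod 5 = 0, 6930 mod 17 = 11, 6930 mod 13 = 1, 6930 mod 9 = 0.

x ≡ 6930 (mod 9945).


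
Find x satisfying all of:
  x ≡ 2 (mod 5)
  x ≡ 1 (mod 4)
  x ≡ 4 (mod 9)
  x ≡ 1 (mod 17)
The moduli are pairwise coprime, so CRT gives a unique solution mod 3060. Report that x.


Product of moduli M = 5 · 4 · 9 · 17 = 3060.
Merge one congruence at a time:
  Start: x ≡ 2 (mod 5).
  Combine with x ≡ 1 (mod 4); new modulus lcm = 20.
    Write x = 2 + 5·t and substitute into x ≡ 1 (mod 4): 5·t ≡ 1 − 2 = -1 (mod 4).
    Reduce coefficients mod 4: 1·t ≡ 3 (mod 4).
    So t ≡ 3 (mod 4).
    Then x = 2 + 5·3 = 17, valid modulo lcm(5, 4) = 20: x ≡ 17 (mod 20).
  Combine with x ≡ 4 (mod 9); new modulus lcm = 180.
    Write x = 17 + 20·t and substitute into x ≡ 4 (mod 9): 20·t ≡ 4 − 17 = -13 (mod 9).
    Reduce coefficients mod 9: 2·t ≡ 5 (mod 9).
    The inverse of 2 mod 9 is 5 (since 2·5 = 10 = 1·9 + 1), so t ≡ 5·5 = 25 ≡ 7 (mod 9).
    Then x = 17 + 20·7 = 157, valid modulo lcm(20, 9) = 180: x ≡ 157 (mod 180).
  Combine with x ≡ 1 (mod 17); new modulus lcm = 3060.
    Write x = 157 + 180·t and substitute into x ≡ 1 (mod 17): 180·t ≡ 1 − 157 = -156 (mod 17).
    Reduce coefficients mod 17: 10·t ≡ 14 (mod 17).
    The inverse of 10 mod 17 is 12 (since 10·12 = 120 = 7·17 + 1), so t ≡ 12·14 = 168 ≡ 15 (mod 17).
    Then x = 157 + 180·15 = 2857, valid modulo lcm(180, 17) = 3060: x ≡ 2857 (mod 3060).
Verify against each original: 2857 mod 5 = 2, 2857 mod 4 = 1, 2857 mod 9 = 4, 2857 mod 17 = 1.

x ≡ 2857 (mod 3060).


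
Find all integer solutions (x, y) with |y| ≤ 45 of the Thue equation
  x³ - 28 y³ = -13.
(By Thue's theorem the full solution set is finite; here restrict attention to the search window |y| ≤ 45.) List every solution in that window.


The equation is x³ - 28y³ = -13. For fixed y, x³ = 28·y³ − 13, so a solution requires the RHS to be a perfect cube.
Strategy: iterate y from -45 to 45, compute RHS = 28·y³ − 13, and check whether it is a (positive or negative) perfect cube.
Check small values of y:
  y = 0: RHS = -13 is not a perfect cube.
  y = 1: RHS = 15 is not a perfect cube.
  y = -1: RHS = -41 is not a perfect cube.
  y = 2: RHS = 211 is not a perfect cube.
  y = -2: RHS = -237 is not a perfect cube.
  y = 3: RHS = 743 is not a perfect cube.
  y = -3: RHS = -769 is not a perfect cube.
Continuing the search up to |y| = 45 finds no solutions either.
No (x, y) in the scanned range satisfies the equation.

No integer solutions with |y| ≤ 45.


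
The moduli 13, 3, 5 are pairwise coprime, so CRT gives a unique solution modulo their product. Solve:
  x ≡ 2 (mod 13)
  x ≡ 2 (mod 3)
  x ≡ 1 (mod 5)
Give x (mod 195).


Moduli 13, 3, 5 are pairwise coprime; by CRT there is a unique solution modulo M = 13 · 3 · 5 = 195.
Solve pairwise, accumulating the modulus:
  Start with x ≡ 2 (mod 13).
  Combine with x ≡ 2 (mod 3): since gcd(13, 3) = 1, we get a unique residue mod 39.
    Write x = 2 + 13·t and substitute into x ≡ 2 (mod 3): 13·t ≡ 2 − 2 = 0 (mod 3).
    Reduce coefficients mod 3: 1·t ≡ 0 (mod 3).
    So t ≡ 0 (mod 3).
    Then x = 2 + 13·0 = 2, valid modulo lcm(13, 3) = 39: x ≡ 2 (mod 39).
  Combine with x ≡ 1 (mod 5): since gcd(39, 5) = 1, we get a unique residue mod 195.
    Write x = 2 + 39·t and substitute into x ≡ 1 (mod 5): 39·t ≡ 1 − 2 = -1 (mod 5).
    Reduce coefficients mod 5: 4·t ≡ 4 (mod 5).
    The inverse of 4 mod 5 is 4 (since 4·4 = 16 = 3·5 + 1), so t ≡ 4·4 = 16 ≡ 1 (mod 5).
    Then x = 2 + 39·1 = 41, valid modulo lcm(39, 5) = 195: x ≡ 41 (mod 195).
Verify: 41 mod 13 = 2 ✓, 41 mod 3 = 2 ✓, 41 mod 5 = 1 ✓.

x ≡ 41 (mod 195).


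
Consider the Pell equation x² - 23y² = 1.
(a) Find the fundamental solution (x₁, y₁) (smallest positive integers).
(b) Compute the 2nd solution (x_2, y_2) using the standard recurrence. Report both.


Step 1: Find the fundamental solution (x₁, y₁) of x² - 23y² = 1.
  Expand √23 as a continued fraction. a₀ = ⌊√23⌋ = 4; iterate m_{k+1} = d_k·a_k − m_k, d_{k+1} = (23 − m_{k+1}²)/d_k, a_{k+1} = ⌊(a₀ + m_{k+1})/d_{k+1}⌋ (starting m₀ = 0, d₀ = 1), with convergents p_k = a_k·p_{k-1} + p_{k-2}, q_k = a_k·q_{k-1} + q_{k-2} (p₋₁ = 1, q₋₁ = 0):
  k = 0: a₀ = 4; p₀/q₀ = 4/1; p₀² − 23·q₀² = 16 − 23 = -7.
  k = 1: m = 4, d = 7, a = ⌊(4 + 4)/7⌋ = 1; p/q = (1·4 + 1)/(1·1 + 0) = 5/1; p² − 23·q² = 25 − 23 = 2.
  k = 2: m = 3, d = 2, a = ⌊(4 + 3)/2⌋ = 3; p/q = (3·5 + 4)/(3·1 + 1) = 19/4; p² − 23·q² = 361 − 368 = -7.
  k = 3: m = 3, d = 7, a = ⌊(4 + 3)/7⌋ = 1; p/q = (1·19 + 5)/(1·4 + 1) = 24/5; p² − 23·q² = 576 − 575 = 1.
  The first convergent with p² − 23·q² = 1 gives the fundamental solution (x₁, y₁) = (24, 5).
Step 2: Apply the recurrence (x_{n+1}, y_{n+1}) = (x₁x_n + 23y₁y_n, x₁y_n + y₁x_n) repeatedly.
  From (x_1, y_1) = (24, 5): x_2 = 24·24 + 23·5·5 = 1151; y_2 = 24·5 + 5·24 = 240.
Step 3: Verify x_2² - 23·y_2² = 1324801 - 1324800 = 1 (should be 1). ✓

(x_1, y_1) = (24, 5); (x_2, y_2) = (1151, 240).


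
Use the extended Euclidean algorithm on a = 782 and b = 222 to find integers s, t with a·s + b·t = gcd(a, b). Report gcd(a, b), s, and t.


Euclidean algorithm on (782, 222) — divide until remainder is 0:
  782 = 3 · 222 + 116
  222 = 1 · 116 + 106
  116 = 1 · 106 + 10
  106 = 10 · 10 + 6
  10 = 1 · 6 + 4
  6 = 1 · 4 + 2
  4 = 2 · 2 + 0
gcd(782, 222) = 2.
Track Bezout coefficients alongside the remainders: start with r₀ = 782 = a·1 + b·0 (s = 1, t = 0) and r₁ = 222 = a·0 + b·1 (s = 0, t = 1); each new remainder r_{k+1} = r_{k-1} − q_k·r_k inherits s_{k+1} = s_{k-1} − q_k·s_k, t_{k+1} = t_{k-1} − q_k·t_k, so r_k = a·s_k + b·t_k at every step:
  q = 3: r = 116, s = 1 − 3·0 = 1, t = 0 − 3·1 = -3  (check: 782·1 + 222·(-3) = 116)
  q = 1: r = 106, s = 0 − 1·1 = -1, t = 1 − 1·(-3) = 4  (check: 782·(-1) + 222·4 = 106)
  q = 1: r = 10, s = 1 − 1·(-1) = 2, t = -3 − 1·4 = -7  (check: 782·2 + 222·(-7) = 10)
  q = 10: r = 6, s = -1 − 10·2 = -21, t = 4 − 10·(-7) = 74  (check: 782·(-21) + 222·74 = 6)
  q = 1: r = 4, s = 2 − 1·(-21) = 23, t = -7 − 1·74 = -81  (check: 782·23 + 222·(-81) = 4)
  q = 1: r = 2, s = -21 − 1·23 = -44, t = 74 − 1·(-81) = 155  (check: 782·(-44) + 222·155 = 2)
The row with r = 2 (the gcd) gives the Bezout coefficients s = -44, t = 155.
Result: 782 · (-44) + 222 · (155) = 2.

gcd(782, 222) = 2; s = -44, t = 155 (check: 782·(-44) + 222·155 = 2).


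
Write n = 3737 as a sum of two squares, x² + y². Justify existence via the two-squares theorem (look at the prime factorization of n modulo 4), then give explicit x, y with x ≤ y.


Step 1: Factor n = 3737 = 37 · 101.
Step 2: Check the mod-4 condition on each prime factor: 37 ≡ 1 (mod 4), exponent 1; 101 ≡ 1 (mod 4), exponent 1.
All primes ≡ 3 (mod 4) appear to even exponent (or don't appear), so by the two-squares theorem n IS expressible as a sum of two squares.
Step 3: Build a representation. Here n = 37 · 101 is a product of primes ≡ 1 (mod 4). Each prime p ≡ 1 (mod 4) is itself a sum of two squares; find a² by testing p − a² for a perfect square:
  37: 37 − 1² = 36 = 6² ⇒ 37 = 1² + 6².
  101: 101 − 1² = 100 = 10² ⇒ 101 = 1² + 10².
  Combine using the Brahmagupta–Fibonacci identity (a² + b²)(c² + d²) = (ac − bd)² + (ad + bc)² = (ac + bd)² + (ad − bc)²:
  37 · 101 = 3737: from (1² + 6²)(1² + 10²), take (1·1 − 6·10, 1·10 + 6·1) = (1 − 60, 10 + 6) = (-59, 16); dropping signs (only squares matter) gives (59, 16); check 59² + 16² = 3481 + 256 = 3737 ✓.
Step 4: Order so x ≤ y and verify: 16² + 59² = 256 + 3481 = 3737 = n. ✓

n = 3737 = 16² + 59² (one valid representation with x ≤ y).


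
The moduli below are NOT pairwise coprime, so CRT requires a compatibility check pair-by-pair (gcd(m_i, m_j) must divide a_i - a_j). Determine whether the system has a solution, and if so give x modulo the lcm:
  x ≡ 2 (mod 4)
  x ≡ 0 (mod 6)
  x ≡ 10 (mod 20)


Moduli 4, 6, 20 are not pairwise coprime, so CRT works modulo lcm(m_i) when all pairwise compatibility conditions hold.
Pairwise compatibility: gcd(m_i, m_j) must divide a_i - a_j for every pair.
Merge one congruence at a time:
  Start: x ≡ 2 (mod 4).
  Combine with x ≡ 0 (mod 6): gcd(4, 6) = 2; 0 - 2 = -2, which IS divisible by 2, so compatible.
    Write x = 2 + 4·t and substitute into x ≡ 0 (mod 6): 4·t ≡ 0 − 2 = -2 (mod 6).
    Divide the congruence (and modulus) by g = 2: 2·t ≡ -1 (mod 3).
    Reduce coefficients mod 3: 2·t ≡ 2 (mod 3).
    The inverse of 2 mod 3 is 2 (since 2·2 = 4 = 1·3 + 1), so t ≡ 2·2 = 4 ≡ 1 (mod 3).
    Then x = 2 + 4·1 = 6, valid modulo lcm(4, 6) = 12: x ≡ 6 (mod 12).
  Combine with x ≡ 10 (mod 20): gcd(12, 20) = 4; 10 - 6 = 4, which IS divisible by 4, so compatible.
    Write x = 6 + 12·t and substitute into x ≡ 10 (mod 20): 12·t ≡ 10 − 6 = 4 (mod 20).
    Divide the congruence (and modulus) by g = 4: 3·t ≡ 1 (mod 5).
    The inverse of 3 mod 5 is 2 (since 3·2 = 6 = 1·5 + 1), so t ≡ 2·1 = 2 ≡ 2 (mod 5).
    Then x = 6 + 12·2 = 30, valid modulo lcm(12, 20) = 60: x ≡ 30 (mod 60).
Verify: 30 mod 4 = 2, 30 mod 6 = 0, 30 mod 20 = 10.

x ≡ 30 (mod 60).


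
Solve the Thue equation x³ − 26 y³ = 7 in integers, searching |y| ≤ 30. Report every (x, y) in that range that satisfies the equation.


The equation is x³ - 26y³ = 7. For fixed y, x³ = 26·y³ + 7, so a solution requires the RHS to be a perfect cube.
Strategy: iterate y from -30 to 30, compute RHS = 26·y³ + 7, and check whether it is a (positive or negative) perfect cube.
Check small values of y:
  y = 0: RHS = 7 is not a perfect cube.
  y = 1: RHS = 33 is not a perfect cube.
  y = -1: RHS = -19 is not a perfect cube.
  y = 2: RHS = 215 is not a perfect cube.
  y = -2: RHS = -201 is not a perfect cube.
  y = 3: RHS = 709 is not a perfect cube.
  y = -3: RHS = -695 is not a perfect cube.
Continuing the search up to |y| = 30 finds no solutions either.
No (x, y) in the scanned range satisfies the equation.

No integer solutions with |y| ≤ 30.


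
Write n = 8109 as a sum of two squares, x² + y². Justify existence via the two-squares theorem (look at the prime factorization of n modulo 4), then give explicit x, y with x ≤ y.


Step 1: Factor n = 8109 = 3^2 · 17 · 53.
Step 2: Check the mod-4 condition on each prime factor: 3 ≡ 3 (mod 4), exponent 2 (must be even); 17 ≡ 1 (mod 4), exponent 1; 53 ≡ 1 (mod 4), exponent 1.
All primes ≡ 3 (mod 4) appear to even exponent (or don't appear), so by the two-squares theorem n IS expressible as a sum of two squares.
Step 3: Build a representation. Group n = k² · m with k = 3 and m = 17 · 53 = 901 (a product of primes ≡ 1 (mod 4)); a representation of m scales to one of n via (k·x)² + (k·y)² = k²(x² + y²). Each prime p ≡ 1 (mod 4) is itself a sum of two squares; find a² by testing p − a² for a perfect square:
  17: 17 − 1² = 16 = 4² ⇒ 17 = 1² + 4².
  53: 53 − 1² = 52, 53 − 2² = 49 = 7² ⇒ 53 = 2² + 7².
  Combine using the Brahmagupta–Fibonacci identity (a² + b²)(c² + d²) = (ac − bd)² + (ad + bc)² = (ac + bd)² + (ad − bc)²:
  17 · 53 = 901: from (1² + 4²)(2² + 7²), take (1·2 − 4·7, 1·7 + 4·2) = (2 − 28, 7 + 8) = (-26, 15); dropping signs (only squares matter) gives (26, 15); check 26² + 15² = 676 + 225 = 901 ✓.
  Scale by k = 3: (3·26, 3·15) = (78, 45).
Step 4: Order so x ≤ y and verify: 45² + 78² = 2025 + 6084 = 8109 = n. ✓

n = 8109 = 45² + 78² (one valid representation with x ≤ y).


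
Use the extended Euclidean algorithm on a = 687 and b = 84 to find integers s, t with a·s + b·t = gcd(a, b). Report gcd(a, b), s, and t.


Euclidean algorithm on (687, 84) — divide until remainder is 0:
  687 = 8 · 84 + 15
  84 = 5 · 15 + 9
  15 = 1 · 9 + 6
  9 = 1 · 6 + 3
  6 = 2 · 3 + 0
gcd(687, 84) = 3.
Track Bezout coefficients alongside the remainders: start with r₀ = 687 = a·1 + b·0 (s = 1, t = 0) and r₁ = 84 = a·0 + b·1 (s = 0, t = 1); each new remainder r_{k+1} = r_{k-1} − q_k·r_k inherits s_{k+1} = s_{k-1} − q_k·s_k, t_{k+1} = t_{k-1} − q_k·t_k, so r_k = a·s_k + b·t_k at every step:
  q = 8: r = 15, s = 1 − 8·0 = 1, t = 0 − 8·1 = -8  (check: 687·1 + 84·(-8) = 15)
  q = 5: r = 9, s = 0 − 5·1 = -5, t = 1 − 5·(-8) = 41  (check: 687·(-5) + 84·41 = 9)
  q = 1: r = 6, s = 1 − 1·(-5) = 6, t = -8 − 1·41 = -49  (check: 687·6 + 84·(-49) = 6)
  q = 1: r = 3, s = -5 − 1·6 = -11, t = 41 − 1·(-49) = 90  (check: 687·(-11) + 84·90 = 3)
The row with r = 3 (the gcd) gives the Bezout coefficients s = -11, t = 90.
Result: 687 · (-11) + 84 · (90) = 3.

gcd(687, 84) = 3; s = -11, t = 90 (check: 687·(-11) + 84·90 = 3).


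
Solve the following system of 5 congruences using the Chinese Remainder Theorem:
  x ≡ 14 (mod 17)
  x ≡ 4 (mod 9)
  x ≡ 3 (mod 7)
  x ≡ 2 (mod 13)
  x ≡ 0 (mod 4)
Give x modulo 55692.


Product of moduli M = 17 · 9 · 7 · 13 · 4 = 55692.
Merge one congruence at a time:
  Start: x ≡ 14 (mod 17).
  Combine with x ≡ 4 (mod 9); new modulus lcm = 153.
    Write x = 14 + 17·t and substitute into x ≡ 4 (mod 9): 17·t ≡ 4 − 14 = -10 (mod 9).
    Reduce coefficients mod 9: 8·t ≡ 8 (mod 9).
    The inverse of 8 mod 9 is 8 (since 8·8 = 64 = 7·9 + 1), so t ≡ 8·8 = 64 ≡ 1 (mod 9).
    Then x = 14 + 17·1 = 31, valid modulo lcm(17, 9) = 153: x ≡ 31 (mod 153).
  Combine with x ≡ 3 (mod 7); new modulus lcm = 1071.
    Write x = 31 + 153·t and substitute into x ≡ 3 (mod 7): 153·t ≡ 3 − 31 = -28 (mod 7).
    Reduce coefficients mod 7: 6·t ≡ 0 (mod 7).
    The inverse of 6 mod 7 is 6 (since 6·6 = 36 = 5·7 + 1), so t ≡ 6·0 = 0 ≡ 0 (mod 7).
    Then x = 31 + 153·0 = 31, valid modulo lcm(153, 7) = 1071: x ≡ 31 (mod 1071).
  Combine with x ≡ 2 (mod 13); new modulus lcm = 13923.
    Write x = 31 + 1071·t and substitute into x ≡ 2 (mod 13): 1071·t ≡ 2 − 31 = -29 (mod 13).
    Reduce coefficients mod 13: 5·t ≡ 10 (mod 13).
    The inverse of 5 mod 13 is 8 (since 5·8 = 40 = 3·13 + 1), so t ≡ 8·10 = 80 ≡ 2 (mod 13).
    Then x = 31 + 1071·2 = 2173, valid modulo lcm(1071, 13) = 13923: x ≡ 2173 (mod 13923).
  Combine with x ≡ 0 (mod 4); new modulus lcm = 55692.
    Write x = 2173 + 13923·t and substitute into x ≡ 0 (mod 4): 13923·t ≡ 0 − 2173 = -2173 (mod 4).
    Reduce coefficients mod 4: 3·t ≡ 3 (mod 4).
    The inverse of 3 mod 4 is 3 (since 3·3 = 9 = 2·4 + 1), so t ≡ 3·3 = 9 ≡ 1 (mod 4).
    Then x = 2173 + 13923·1 = 16096, valid modulo lcm(13923, 4) = 55692: x ≡ 16096 (mod 55692).
Verify against each original: 16096 mod 17 = 14, 16096 mod 9 = 4, 16096 mod 7 = 3, 16096 mod 13 = 2, 16096 mod 4 = 0.

x ≡ 16096 (mod 55692).


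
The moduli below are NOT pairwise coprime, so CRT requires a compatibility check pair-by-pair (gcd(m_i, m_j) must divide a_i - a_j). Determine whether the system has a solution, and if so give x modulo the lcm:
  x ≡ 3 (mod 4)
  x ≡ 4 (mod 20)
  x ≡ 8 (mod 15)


Moduli 4, 20, 15 are not pairwise coprime, so CRT works modulo lcm(m_i) when all pairwise compatibility conditions hold.
Pairwise compatibility: gcd(m_i, m_j) must divide a_i - a_j for every pair.
Merge one congruence at a time:
  Start: x ≡ 3 (mod 4).
  Combine with x ≡ 4 (mod 20): gcd(4, 20) = 4, and 4 - 3 = 1 is NOT divisible by 4.
    ⇒ system is inconsistent (no integer solution).

No solution (the system is inconsistent).


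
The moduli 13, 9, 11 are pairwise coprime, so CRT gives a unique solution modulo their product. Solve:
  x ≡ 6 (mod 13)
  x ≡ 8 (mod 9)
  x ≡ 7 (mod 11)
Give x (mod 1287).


Moduli 13, 9, 11 are pairwise coprime; by CRT there is a unique solution modulo M = 13 · 9 · 11 = 1287.
Solve pairwise, accumulating the modulus:
  Start with x ≡ 6 (mod 13).
  Combine with x ≡ 8 (mod 9): since gcd(13, 9) = 1, we get a unique residue mod 117.
    Write x = 6 + 13·t and substitute into x ≡ 8 (mod 9): 13·t ≡ 8 − 6 = 2 (mod 9).
    Reduce coefficients mod 9: 4·t ≡ 2 (mod 9).
    The inverse of 4 mod 9 is 7 (since 4·7 = 28 = 3·9 + 1), so t ≡ 7·2 = 14 ≡ 5 (mod 9).
    Then x = 6 + 13·5 = 71, valid modulo lcm(13, 9) = 117: x ≡ 71 (mod 117).
  Combine with x ≡ 7 (mod 11): since gcd(117, 11) = 1, we get a unique residue mod 1287.
    Write x = 71 + 117·t and substitute into x ≡ 7 (mod 11): 117·t ≡ 7 − 71 = -64 (mod 11).
    Reduce coefficients mod 11: 7·t ≡ 2 (mod 11).
    The inverse of 7 mod 11 is 8 (since 7·8 = 56 = 5·11 + 1), so t ≡ 8·2 = 16 ≡ 5 (mod 11).
    Then x = 71 + 117·5 = 656, valid modulo lcm(117, 11) = 1287: x ≡ 656 (mod 1287).
Verify: 656 mod 13 = 6 ✓, 656 mod 9 = 8 ✓, 656 mod 11 = 7 ✓.

x ≡ 656 (mod 1287).


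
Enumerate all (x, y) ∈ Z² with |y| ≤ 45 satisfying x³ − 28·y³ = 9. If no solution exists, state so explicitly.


The equation is x³ - 28y³ = 9. For fixed y, x³ = 28·y³ + 9, so a solution requires the RHS to be a perfect cube.
Strategy: iterate y from -45 to 45, compute RHS = 28·y³ + 9, and check whether it is a (positive or negative) perfect cube.
Check small values of y:
  y = 0: RHS = 9 is not a perfect cube.
  y = 1: RHS = 37 is not a perfect cube.
  y = -1: RHS = -19 is not a perfect cube.
  y = 2: RHS = 233 is not a perfect cube.
  y = -2: RHS = -215 is not a perfect cube.
  y = 3: RHS = 765 is not a perfect cube.
  y = -3: RHS = -747 is not a perfect cube.
Continuing the search up to |y| = 45 finds no solutions either.
No (x, y) in the scanned range satisfies the equation.

No integer solutions with |y| ≤ 45.


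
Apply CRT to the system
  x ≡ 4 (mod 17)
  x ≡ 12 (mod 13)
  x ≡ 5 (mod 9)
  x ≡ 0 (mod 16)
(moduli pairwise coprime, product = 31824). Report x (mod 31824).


Product of moduli M = 17 · 13 · 9 · 16 = 31824.
Merge one congruence at a time:
  Start: x ≡ 4 (mod 17).
  Combine with x ≡ 12 (mod 13); new modulus lcm = 221.
    Write x = 4 + 17·t and substitute into x ≡ 12 (mod 13): 17·t ≡ 12 − 4 = 8 (mod 13).
    Reduce coefficients mod 13: 4·t ≡ 8 (mod 13).
    The inverse of 4 mod 13 is 10 (since 4·10 = 40 = 3·13 + 1), so t ≡ 10·8 = 80 ≡ 2 (mod 13).
    Then x = 4 + 17·2 = 38, valid modulo lcm(17, 13) = 221: x ≡ 38 (mod 221).
  Combine with x ≡ 5 (mod 9); new modulus lcm = 1989.
    Write x = 38 + 221·t and substitute into x ≡ 5 (mod 9): 221·t ≡ 5 − 38 = -33 (mod 9).
    Reduce coefficients mod 9: 5·t ≡ 3 (mod 9).
    The inverse of 5 mod 9 is 2 (since 5·2 = 10 = 1·9 + 1), so t ≡ 2·3 = 6 ≡ 6 (mod 9).
    Then x = 38 + 221·6 = 1364, valid modulo lcm(221, 9) = 1989: x ≡ 1364 (mod 1989).
  Combine with x ≡ 0 (mod 16); new modulus lcm = 31824.
    Write x = 1364 + 1989·t and substitute into x ≡ 0 (mod 16): 1989·t ≡ 0 − 1364 = -1364 (mod 16).
    Reduce coefficients mod 16: 5·t ≡ 12 (mod 16).
    The inverse of 5 mod 16 is 13 (since 5·13 = 65 = 4·16 + 1), so t ≡ 13·12 = 156 ≡ 12 (mod 16).
    Then x = 1364 + 1989·12 = 25232, valid modulo lcm(1989, 16) = 31824: x ≡ 25232 (mod 31824).
Verify against each original: 25232 mod 17 = 4, 25232 mod 13 = 12, 25232 mod 9 = 5, 25232 mod 16 = 0.

x ≡ 25232 (mod 31824).


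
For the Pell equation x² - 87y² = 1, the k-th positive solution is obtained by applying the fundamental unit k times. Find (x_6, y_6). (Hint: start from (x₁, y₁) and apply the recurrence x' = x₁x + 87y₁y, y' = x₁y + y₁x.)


Step 1: Find the fundamental solution (x₁, y₁) of x² - 87y² = 1.
  Expand √87 as a continued fraction. a₀ = ⌊√87⌋ = 9; iterate m_{k+1} = d_k·a_k − m_k, d_{k+1} = (87 − m_{k+1}²)/d_k, a_{k+1} = ⌊(a₀ + m_{k+1})/d_{k+1}⌋ (starting m₀ = 0, d₀ = 1), with convergents p_k = a_k·p_{k-1} + p_{k-2}, q_k = a_k·q_{k-1} + q_{k-2} (p₋₁ = 1, q₋₁ = 0):
  k = 0: a₀ = 9; p₀/q₀ = 9/1; p₀² − 87·q₀² = 81 − 87 = -6.
  k = 1: m = 9, d = 6, a = ⌊(9 + 9)/6⌋ = 3; p/q = (3·9 + 1)/(3·1 + 0) = 28/3; p² − 87·q² = 784 − 783 = 1.
  The first convergent with p² − 87·q² = 1 gives the fundamental solution (x₁, y₁) = (28, 3).
Step 2: Apply the recurrence (x_{n+1}, y_{n+1}) = (x₁x_n + 87y₁y_n, x₁y_n + y₁x_n) repeatedly.
  From (x_1, y_1) = (28, 3): x_2 = 28·28 + 87·3·3 = 1567; y_2 = 28·3 + 3·28 = 168.
  From (x_2, y_2) = (1567, 168): x_3 = 28·1567 + 87·3·168 = 87724; y_3 = 28·168 + 3·1567 = 9405.
  From (x_3, y_3) = (87724, 9405): x_4 = 28·87724 + 87·3·9405 = 4910977; y_4 = 28·9405 + 3·87724 = 526512.
  From (x_4, y_4) = (4910977, 526512): x_5 = 28·4910977 + 87·3·526512 = 274926988; y_5 = 28·526512 + 3·4910977 = 29475267.
  From (x_5, y_5) = (274926988, 29475267): x_6 = 28·274926988 + 87·3·29475267 = 15391000351; y_6 = 28·29475267 + 3·274926988 = 1650088440.
Step 3: Verify x_6² - 87·y_6² = 236882891804482123201 - 236882891804482123200 = 1 (should be 1). ✓

(x_1, y_1) = (28, 3); (x_6, y_6) = (15391000351, 1650088440).


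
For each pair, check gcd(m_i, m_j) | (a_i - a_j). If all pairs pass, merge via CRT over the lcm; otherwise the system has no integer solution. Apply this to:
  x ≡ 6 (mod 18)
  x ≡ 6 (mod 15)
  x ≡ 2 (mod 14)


Moduli 18, 15, 14 are not pairwise coprime, so CRT works modulo lcm(m_i) when all pairwise compatibility conditions hold.
Pairwise compatibility: gcd(m_i, m_j) must divide a_i - a_j for every pair.
Merge one congruence at a time:
  Start: x ≡ 6 (mod 18).
  Combine with x ≡ 6 (mod 15): gcd(18, 15) = 3; 6 - 6 = 0, which IS divisible by 3, so compatible.
    Write x = 6 + 18·t and substitute into x ≡ 6 (mod 15): 18·t ≡ 6 − 6 = 0 (mod 15).
    Divide the congruence (and modulus) by g = 3: 6·t ≡ 0 (mod 5).
    Reduce coefficients mod 5: 1·t ≡ 0 (mod 5).
    So t ≡ 0 (mod 5).
    Then x = 6 + 18·0 = 6, valid modulo lcm(18, 15) = 90: x ≡ 6 (mod 90).
  Combine with x ≡ 2 (mod 14): gcd(90, 14) = 2; 2 - 6 = -4, which IS divisible by 2, so compatible.
    Write x = 6 + 90·t and substitute into x ≡ 2 (mod 14): 90·t ≡ 2 − 6 = -4 (mod 14).
    Divide the congruence (and modulus) by g = 2: 45·t ≡ -2 (mod 7).
    Reduce coefficients mod 7: 3·t ≡ 5 (mod 7).
    The inverse of 3 mod 7 is 5 (since 3·5 = 15 = 2·7 + 1), so t ≡ 5·5 = 25 ≡ 4 (mod 7).
    Then x = 6 + 90·4 = 366, valid modulo lcm(90, 14) = 630: x ≡ 366 (mod 630).
Verify: 366 mod 18 = 6, 366 mod 15 = 6, 366 mod 14 = 2.

x ≡ 366 (mod 630).


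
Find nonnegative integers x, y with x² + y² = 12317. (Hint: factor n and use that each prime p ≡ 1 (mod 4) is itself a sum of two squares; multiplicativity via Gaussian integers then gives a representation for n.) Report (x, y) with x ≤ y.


Step 1: Factor n = 12317 = 109 · 113.
Step 2: Check the mod-4 condition on each prime factor: 109 ≡ 1 (mod 4), exponent 1; 113 ≡ 1 (mod 4), exponent 1.
All primes ≡ 3 (mod 4) appear to even exponent (or don't appear), so by the two-squares theorem n IS expressible as a sum of two squares.
Step 3: Build a representation. Here n = 109 · 113 is a product of primes ≡ 1 (mod 4). Each prime p ≡ 1 (mod 4) is itself a sum of two squares; find a² by testing p − a² for a perfect square:
  109: 109 − 1² = 108, 109 − 2² = 105, 109 − 3² = 100 = 10² ⇒ 109 = 3² + 10².
  113: 113 − 1² = 112, 113 − 2² = 109, 113 − 3² = 104, 113 − 4² = 97, 113 − 5² = 88, 113 − 6² = 77, 113 − 7² = 64 = 8² ⇒ 113 = 7² + 8².
  Combine using the Brahmagupta–Fibonacci identity (a² + b²)(c² + d²) = (ac − bd)² + (ad + bc)² = (ac + bd)² + (ad − bc)²:
  109 · 113 = 12317: from (3² + 10²)(7² + 8²), take (3·7 − 10·8, 3·8 + 10·7) = (21 − 80, 24 + 70) = (-59, 94); dropping signs (only squares matter) gives (59, 94); check 59² + 94² = 3481 + 8836 = 12317 ✓.
Step 4: Order so x ≤ y and verify: 59² + 94² = 3481 + 8836 = 12317 = n. ✓

n = 12317 = 59² + 94² (one valid representation with x ≤ y).


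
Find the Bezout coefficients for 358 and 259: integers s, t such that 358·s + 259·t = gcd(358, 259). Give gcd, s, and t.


Euclidean algorithm on (358, 259) — divide until remainder is 0:
  358 = 1 · 259 + 99
  259 = 2 · 99 + 61
  99 = 1 · 61 + 38
  61 = 1 · 38 + 23
  38 = 1 · 23 + 15
  23 = 1 · 15 + 8
  15 = 1 · 8 + 7
  8 = 1 · 7 + 1
  7 = 7 · 1 + 0
gcd(358, 259) = 1.
Track Bezout coefficients alongside the remainders: start with r₀ = 358 = a·1 + b·0 (s = 1, t = 0) and r₁ = 259 = a·0 + b·1 (s = 0, t = 1); each new remainder r_{k+1} = r_{k-1} − q_k·r_k inherits s_{k+1} = s_{k-1} − q_k·s_k, t_{k+1} = t_{k-1} − q_k·t_k, so r_k = a·s_k + b·t_k at every step:
  q = 1: r = 99, s = 1 − 1·0 = 1, t = 0 − 1·1 = -1  (check: 358·1 + 259·(-1) = 99)
  q = 2: r = 61, s = 0 − 2·1 = -2, t = 1 − 2·(-1) = 3  (check: 358·(-2) + 259·3 = 61)
  q = 1: r = 38, s = 1 − 1·(-2) = 3, t = -1 − 1·3 = -4  (check: 358·3 + 259·(-4) = 38)
  q = 1: r = 23, s = -2 − 1·3 = -5, t = 3 − 1·(-4) = 7  (check: 358·(-5) + 259·7 = 23)
  q = 1: r = 15, s = 3 − 1·(-5) = 8, t = -4 − 1·7 = -11  (check: 358·8 + 259·(-11) = 15)
  q = 1: r = 8, s = -5 − 1·8 = -13, t = 7 − 1·(-11) = 18  (check: 358·(-13) + 259·18 = 8)
  q = 1: r = 7, s = 8 − 1·(-13) = 21, t = -11 − 1·18 = -29  (check: 358·21 + 259·(-29) = 7)
  q = 1: r = 1, s = -13 − 1·21 = -34, t = 18 − 1·(-29) = 47  (check: 358·(-34) + 259·47 = 1)
The row with r = 1 (the gcd) gives the Bezout coefficients s = -34, t = 47.
Result: 358 · (-34) + 259 · (47) = 1.

gcd(358, 259) = 1; s = -34, t = 47 (check: 358·(-34) + 259·47 = 1).


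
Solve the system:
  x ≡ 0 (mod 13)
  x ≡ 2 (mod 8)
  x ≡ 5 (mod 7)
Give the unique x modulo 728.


Moduli 13, 8, 7 are pairwise coprime; by CRT there is a unique solution modulo M = 13 · 8 · 7 = 728.
Solve pairwise, accumulating the modulus:
  Start with x ≡ 0 (mod 13).
  Combine with x ≡ 2 (mod 8): since gcd(13, 8) = 1, we get a unique residue mod 104.
    Write x = 0 + 13·t and substitute into x ≡ 2 (mod 8): 13·t ≡ 2 − 0 = 2 (mod 8).
    Reduce coefficients mod 8: 5·t ≡ 2 (mod 8).
    The inverse of 5 mod 8 is 5 (since 5·5 = 25 = 3·8 + 1), so t ≡ 5·2 = 10 ≡ 2 (mod 8).
    Then x = 0 + 13·2 = 26, valid modulo lcm(13, 8) = 104: x ≡ 26 (mod 104).
  Combine with x ≡ 5 (mod 7): since gcd(104, 7) = 1, we get a unique residue mod 728.
    Write x = 26 + 104·t and substitute into x ≡ 5 (mod 7): 104·t ≡ 5 − 26 = -21 (mod 7).
    Reduce coefficients mod 7: 6·t ≡ 0 (mod 7).
    The inverse of 6 mod 7 is 6 (since 6·6 = 36 = 5·7 + 1), so t ≡ 6·0 = 0 ≡ 0 (mod 7).
    Then x = 26 + 104·0 = 26, valid modulo lcm(104, 7) = 728: x ≡ 26 (mod 728).
Verify: 26 mod 13 = 0 ✓, 26 mod 8 = 2 ✓, 26 mod 7 = 5 ✓.

x ≡ 26 (mod 728).
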